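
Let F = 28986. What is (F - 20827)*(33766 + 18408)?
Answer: 425687666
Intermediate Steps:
(F - 20827)*(33766 + 18408) = (28986 - 20827)*(33766 + 18408) = 8159*52174 = 425687666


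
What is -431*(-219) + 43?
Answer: 94432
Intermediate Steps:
-431*(-219) + 43 = 94389 + 43 = 94432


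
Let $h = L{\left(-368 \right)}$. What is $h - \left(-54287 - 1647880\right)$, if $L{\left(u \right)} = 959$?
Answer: $1703126$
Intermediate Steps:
$h = 959$
$h - \left(-54287 - 1647880\right) = 959 - \left(-54287 - 1647880\right) = 959 - -1702167 = 959 + 1702167 = 1703126$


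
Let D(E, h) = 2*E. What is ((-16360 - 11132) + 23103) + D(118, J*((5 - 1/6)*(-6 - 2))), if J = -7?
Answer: -4153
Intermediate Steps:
((-16360 - 11132) + 23103) + D(118, J*((5 - 1/6)*(-6 - 2))) = ((-16360 - 11132) + 23103) + 2*118 = (-27492 + 23103) + 236 = -4389 + 236 = -4153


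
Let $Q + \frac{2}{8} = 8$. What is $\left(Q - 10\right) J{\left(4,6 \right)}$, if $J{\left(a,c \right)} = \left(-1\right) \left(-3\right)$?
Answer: $- \frac{27}{4} \approx -6.75$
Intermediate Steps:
$Q = \frac{31}{4}$ ($Q = - \frac{1}{4} + 8 = \frac{31}{4} \approx 7.75$)
$J{\left(a,c \right)} = 3$
$\left(Q - 10\right) J{\left(4,6 \right)} = \left(\frac{31}{4} - 10\right) 3 = \left(- \frac{9}{4}\right) 3 = - \frac{27}{4}$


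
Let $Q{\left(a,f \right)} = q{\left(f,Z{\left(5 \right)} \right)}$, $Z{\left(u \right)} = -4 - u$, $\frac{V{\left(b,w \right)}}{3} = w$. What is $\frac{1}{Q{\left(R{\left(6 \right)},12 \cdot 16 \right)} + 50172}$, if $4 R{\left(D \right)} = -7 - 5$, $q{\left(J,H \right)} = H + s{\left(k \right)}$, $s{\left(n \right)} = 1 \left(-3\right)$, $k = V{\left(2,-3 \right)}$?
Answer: $\frac{1}{50160} \approx 1.9936 \cdot 10^{-5}$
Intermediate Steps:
$V{\left(b,w \right)} = 3 w$
$k = -9$ ($k = 3 \left(-3\right) = -9$)
$s{\left(n \right)} = -3$
$q{\left(J,H \right)} = -3 + H$ ($q{\left(J,H \right)} = H - 3 = -3 + H$)
$R{\left(D \right)} = -3$ ($R{\left(D \right)} = \frac{-7 - 5}{4} = \frac{1}{4} \left(-12\right) = -3$)
$Q{\left(a,f \right)} = -12$ ($Q{\left(a,f \right)} = -3 - 9 = -12$)
$\frac{1}{Q{\left(R{\left(6 \right)},12 \cdot 16 \right)} + 50172} = \frac{1}{-12 + 50172} = \frac{1}{50160}$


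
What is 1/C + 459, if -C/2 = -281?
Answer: 257959/562 ≈ 459.00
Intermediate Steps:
C = 562 (C = -2*(-281) = 562)
1/C + 459 = 1/562 + 459 = 257959/562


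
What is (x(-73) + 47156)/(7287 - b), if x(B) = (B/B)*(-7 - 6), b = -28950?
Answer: 47143/36237 ≈ 1.3010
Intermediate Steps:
x(B) = -13 (x(B) = 1*(-13) = -13)
(x(-73) + 47156)/(7287 - b) = (-13 + 47156)/(7287 - 1*(-28950)) = 47143/(7287 + 28950) = 47143/36237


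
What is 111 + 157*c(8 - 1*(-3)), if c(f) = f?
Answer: 1838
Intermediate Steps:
111 + 157*c(8 - 1*(-3)) = 111 + 157*(8 - 1*(-3)) = 111 + 157*(8 + 3) = 111 + 157*11 = 111 + 1727 = 1838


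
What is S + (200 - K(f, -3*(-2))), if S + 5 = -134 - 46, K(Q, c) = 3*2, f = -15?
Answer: 9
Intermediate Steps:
K(Q, c) = 6
S = -185 (S = -5 + (-134 - 46) = -5 - 180 = -185)
S + (200 - K(f, -3*(-2))) = -185 + (200 - 1*6) = -185 + (200 - 6) = -185 + 194 = 9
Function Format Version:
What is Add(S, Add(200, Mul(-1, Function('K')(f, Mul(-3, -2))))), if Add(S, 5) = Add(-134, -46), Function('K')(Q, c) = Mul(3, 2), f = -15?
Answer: 9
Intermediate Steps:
Function('K')(Q, c) = 6
S = -185 (S = Add(-5, Add(-134, -46)) = Add(-5, -180) = -185)
Add(S, Add(200, Mul(-1, Function('K')(f, Mul(-3, -2))))) = Add(-185, Add(200, Mul(-1, 6))) = Add(-185, Add(200, -6)) = Add(-185, 194) = 9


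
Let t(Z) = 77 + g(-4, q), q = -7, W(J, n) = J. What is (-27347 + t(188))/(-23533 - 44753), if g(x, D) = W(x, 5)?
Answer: 13637/34143 ≈ 0.39941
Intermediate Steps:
g(x, D) = x
t(Z) = 73 (t(Z) = 77 - 4 = 73)
(-27347 + t(188))/(-23533 - 44753) = (-27347 + 73)/(-23533 - 44753) = -27274/(-68286) = -27274*(-1/68286) = 13637/34143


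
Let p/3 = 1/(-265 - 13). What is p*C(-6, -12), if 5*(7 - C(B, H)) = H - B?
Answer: -123/1390 ≈ -0.088489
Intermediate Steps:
p = -3/278 (p = 3/(-265 - 13) = 3/(-278) = 3*(-1/278) = -3/278 ≈ -0.010791)
C(B, H) = 7 - H/5 + B/5 (C(B, H) = 7 - (H - B)/5 = 7 + (-H/5 + B/5) = 7 - H/5 + B/5)
p*C(-6, -12) = -3*(7 - ⅕*(-12) + (⅕)*(-6))/278 = -3*(7 + 12/5 - 6/5)/278 = -3/278*41/5 = -123/1390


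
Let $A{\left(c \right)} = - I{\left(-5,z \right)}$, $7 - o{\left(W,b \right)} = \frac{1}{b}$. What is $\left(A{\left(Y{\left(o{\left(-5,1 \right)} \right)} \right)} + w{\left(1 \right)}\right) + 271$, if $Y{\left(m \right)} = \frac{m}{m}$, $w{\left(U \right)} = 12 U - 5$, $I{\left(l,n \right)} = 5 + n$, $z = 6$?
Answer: $267$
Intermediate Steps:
$o{\left(W,b \right)} = 7 - \frac{1}{b}$
$w{\left(U \right)} = -5 + 12 U$
$Y{\left(m \right)} = 1$
$A{\left(c \right)} = -11$ ($A{\left(c \right)} = - (5 + 6) = \left(-1\right) 11 = -11$)
$\left(A{\left(Y{\left(o{\left(-5,1 \right)} \right)} \right)} + w{\left(1 \right)}\right) + 271 = \left(-11 + \left(-5 + 12 \cdot 1\right)\right) + 271 = \left(-11 + \left(-5 + 12\right)\right) + 271 = \left(-11 + 7\right) + 271 = -4 + 271 = 267$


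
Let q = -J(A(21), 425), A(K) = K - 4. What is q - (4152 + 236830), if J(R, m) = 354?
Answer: -241336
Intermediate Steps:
A(K) = -4 + K
q = -354 (q = -1*354 = -354)
q - (4152 + 236830) = -354 - (4152 + 236830) = -354 - 1*240982 = -354 - 240982 = -241336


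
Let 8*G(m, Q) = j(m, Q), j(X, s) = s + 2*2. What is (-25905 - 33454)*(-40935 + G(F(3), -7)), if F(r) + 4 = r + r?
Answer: 19439063397/8 ≈ 2.4299e+9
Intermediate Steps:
F(r) = -4 + 2*r (F(r) = -4 + (r + r) = -4 + 2*r)
j(X, s) = 4 + s (j(X, s) = s + 4 = 4 + s)
G(m, Q) = 1/2 + Q/8 (G(m, Q) = (4 + Q)/8 = 1/2 + Q/8)
(-25905 - 33454)*(-40935 + G(F(3), -7)) = (-25905 - 33454)*(-40935 + (1/2 + (1/8)*(-7))) = -59359*(-40935 + (1/2 - 7/8)) = -59359*(-40935 - 3/8) = -59359*(-327483/8) = 19439063397/8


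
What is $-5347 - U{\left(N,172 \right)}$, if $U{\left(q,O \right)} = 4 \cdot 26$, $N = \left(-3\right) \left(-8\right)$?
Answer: $-5451$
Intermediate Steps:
$N = 24$
$U{\left(q,O \right)} = 104$
$-5347 - U{\left(N,172 \right)} = -5347 - 104 = -5451$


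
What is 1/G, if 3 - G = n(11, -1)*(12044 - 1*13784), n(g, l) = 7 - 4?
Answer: 1/5223 ≈ 0.00019146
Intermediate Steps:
n(g, l) = 3
G = 5223 (G = 3 - 3*(12044 - 1*13784) = 3 - 3*(12044 - 13784) = 3 - 3*(-1740) = 3 - 1*(-5220) = 3 + 5220 = 5223)
1/G = 1/5223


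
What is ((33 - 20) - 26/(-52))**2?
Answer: 729/4 ≈ 182.25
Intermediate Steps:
((33 - 20) - 26/(-52))**2 = (13 - 26*(-1/52))**2 = (13 + 1/2)**2 = (27/2)**2 = 729/4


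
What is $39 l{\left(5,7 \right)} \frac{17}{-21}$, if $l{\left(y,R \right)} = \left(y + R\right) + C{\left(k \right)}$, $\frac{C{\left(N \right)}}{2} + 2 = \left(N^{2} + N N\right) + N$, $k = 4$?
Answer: $- \frac{17680}{7} \approx -2525.7$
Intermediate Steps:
$C{\left(N \right)} = -4 + 2 N + 4 N^{2}$ ($C{\left(N \right)} = -4 + 2 \left(\left(N^{2} + N N\right) + N\right) = -4 + 2 \left(\left(N^{2} + N^{2}\right) + N\right) = -4 + 2 \left(2 N^{2} + N\right) = -4 + 2 \left(N + 2 N^{2}\right) = -4 + \left(2 N + 4 N^{2}\right) = -4 + 2 N + 4 N^{2}$)
$l{\left(y,R \right)} = 68 + R + y$ ($l{\left(y,R \right)} = \left(y + R\right) + \left(-4 + 2 \cdot 4 + 4 \cdot 4^{2}\right) = \left(R + y\right) + \left(-4 + 8 + 4 \cdot 16\right) = \left(R + y\right) + \left(-4 + 8 + 64\right) = \left(R + y\right) + 68 = 68 + R + y$)
$39 l{\left(5,7 \right)} \frac{17}{-21} = 39 \left(68 + 7 + 5\right) \frac{17}{-21} = 39 \cdot 80 \cdot 17 \left(- \frac{1}{21}\right) = 3120 \left(- \frac{17}{21}\right) = - \frac{17680}{7}$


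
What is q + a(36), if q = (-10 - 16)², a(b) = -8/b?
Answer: 6082/9 ≈ 675.78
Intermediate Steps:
q = 676 (q = (-26)² = 676)
q + a(36) = 676 - 8/36 = 676 - 8*1/36 = 676 - 2/9 = 6082/9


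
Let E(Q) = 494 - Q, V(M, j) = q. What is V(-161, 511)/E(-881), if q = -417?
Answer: -417/1375 ≈ -0.30327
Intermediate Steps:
V(M, j) = -417
V(-161, 511)/E(-881) = -417/(494 - 1*(-881)) = -417/(494 + 881) = -417/1375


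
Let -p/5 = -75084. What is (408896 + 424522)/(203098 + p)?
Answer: 416709/289259 ≈ 1.4406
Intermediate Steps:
p = 375420 (p = -5*(-75084) = 375420)
(408896 + 424522)/(203098 + p) = (408896 + 424522)/(203098 + 375420) = 833418/578518 = 833418*(1/578518) = 416709/289259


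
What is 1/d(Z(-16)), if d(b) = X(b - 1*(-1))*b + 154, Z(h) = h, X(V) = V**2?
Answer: -1/3446 ≈ -0.00029019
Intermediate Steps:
d(b) = 154 + b*(1 + b)**2 (d(b) = (b - 1*(-1))**2*b + 154 = (b + 1)**2*b + 154 = (1 + b)**2*b + 154 = b*(1 + b)**2 + 154 = 154 + b*(1 + b)**2)
1/d(Z(-16)) = 1/(154 - 16*(1 - 16)**2) = 1/(154 - 16*(-15)**2) = 1/(154 - 16*225) = 1/(154 - 3600) = 1/(-3446) = -1/3446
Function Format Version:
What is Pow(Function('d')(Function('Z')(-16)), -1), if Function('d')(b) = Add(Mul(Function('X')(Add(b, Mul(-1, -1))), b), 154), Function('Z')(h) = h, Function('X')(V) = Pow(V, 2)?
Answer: Rational(-1, 3446) ≈ -0.00029019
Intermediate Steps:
Function('d')(b) = Add(154, Mul(b, Pow(Add(1, b), 2))) (Function('d')(b) = Add(Mul(Pow(Add(b, Mul(-1, -1)), 2), b), 154) = Add(Mul(Pow(Add(b, 1), 2), b), 154) = Add(Mul(Pow(Add(1, b), 2), b), 154) = Add(Mul(b, Pow(Add(1, b), 2)), 154) = Add(154, Mul(b, Pow(Add(1, b), 2))))
Pow(Function('d')(Function('Z')(-16)), -1) = Pow(Add(154, Mul(-16, Pow(Add(1, -16), 2))), -1) = Pow(Add(154, Mul(-16, Pow(-15, 2))), -1) = Pow(Add(154, Mul(-16, 225)), -1) = Pow(Add(154, -3600), -1) = Pow(-3446, -1) = Rational(-1, 3446)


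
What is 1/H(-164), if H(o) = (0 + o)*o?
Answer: 1/26896 ≈ 3.7180e-5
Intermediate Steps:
H(o) = o² (H(o) = o*o = o²)
1/H(-164) = 1/((-164)²) = 1/26896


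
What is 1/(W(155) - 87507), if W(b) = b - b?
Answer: -1/87507 ≈ -1.1428e-5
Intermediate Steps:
W(b) = 0
1/(W(155) - 87507) = 1/(0 - 87507) = 1/(-87507) = -1/87507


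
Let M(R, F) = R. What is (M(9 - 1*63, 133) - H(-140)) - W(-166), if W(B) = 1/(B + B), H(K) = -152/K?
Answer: -640061/11620 ≈ -55.083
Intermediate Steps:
W(B) = 1/(2*B)
(M(9 - 1*63, 133) - H(-140)) - W(-166) = ((9 - 1*63) - (-152)/(-140)) - 1/(2*(-166)) = ((9 - 63) - (-152)*(-1)/140) - (-1)/(2*166) = (-54 - 1*38/35) - 1*(-1/332) = (-54 - 38/35) + 1/332 = -1928/35 + 1/332 = -640061/11620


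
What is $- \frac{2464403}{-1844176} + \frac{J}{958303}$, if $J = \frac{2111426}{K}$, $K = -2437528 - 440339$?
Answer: $\frac{6796495707579728527}{5085995045838671376} \approx 1.3363$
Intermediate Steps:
$K = -2877867$
$J = - \frac{2111426}{2877867}$ ($J = \frac{2111426}{-2877867} = 2111426 \left(- \frac{1}{2877867}\right) = - \frac{2111426}{2877867} \approx -0.73368$)
$- \frac{2464403}{-1844176} + \frac{J}{958303} = - \frac{2464403}{-1844176} - \frac{2111426}{2877867 \cdot 958303} = \left(-2464403\right) \left(- \frac{1}{1844176}\right) - \frac{2111426}{2757868579701} = \frac{2464403}{1844176} - \frac{2111426}{2757868579701} = \frac{6796495707579728527}{5085995045838671376}$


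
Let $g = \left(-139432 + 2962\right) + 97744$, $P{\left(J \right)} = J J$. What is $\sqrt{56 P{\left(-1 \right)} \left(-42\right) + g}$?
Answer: $i \sqrt{41078} \approx 202.68 i$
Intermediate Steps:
$P{\left(J \right)} = J^{2}$
$g = -38726$ ($g = -136470 + 97744 = -38726$)
$\sqrt{56 P{\left(-1 \right)} \left(-42\right) + g} = \sqrt{56 \left(-1\right)^{2} \left(-42\right) - 38726} = \sqrt{56 \cdot 1 \left(-42\right) - 38726} = \sqrt{56 \left(-42\right) - 38726} = \sqrt{-2352 - 38726} = \sqrt{-41078} = i \sqrt{41078}$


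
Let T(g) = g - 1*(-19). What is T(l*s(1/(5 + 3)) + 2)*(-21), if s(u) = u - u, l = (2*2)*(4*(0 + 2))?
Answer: -441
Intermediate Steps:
l = 32 (l = 4*(4*2) = 4*8 = 32)
s(u) = 0
T(g) = 19 + g (T(g) = g + 19 = 19 + g)
T(l*s(1/(5 + 3)) + 2)*(-21) = (19 + (32*0 + 2))*(-21) = (19 + (0 + 2))*(-21) = (19 + 2)*(-21) = 21*(-21) = -441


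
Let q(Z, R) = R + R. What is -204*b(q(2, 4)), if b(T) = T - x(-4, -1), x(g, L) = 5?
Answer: -612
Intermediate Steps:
q(Z, R) = 2*R
b(T) = -5 + T (b(T) = T - 1*5 = T - 5 = -5 + T)
-204*b(q(2, 4)) = -204*(-5 + 2*4) = -204*(-5 + 8) = -204*3 = -612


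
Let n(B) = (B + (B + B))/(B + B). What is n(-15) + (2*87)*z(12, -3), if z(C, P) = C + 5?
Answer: 5919/2 ≈ 2959.5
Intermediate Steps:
z(C, P) = 5 + C
n(B) = 3/2 (n(B) = (B + 2*B)/((2*B)) = (3*B)*(1/(2*B)) = 3/2)
n(-15) + (2*87)*z(12, -3) = 3/2 + (2*87)*(5 + 12) = 3/2 + 174*17 = 3/2 + 2958 = 5919/2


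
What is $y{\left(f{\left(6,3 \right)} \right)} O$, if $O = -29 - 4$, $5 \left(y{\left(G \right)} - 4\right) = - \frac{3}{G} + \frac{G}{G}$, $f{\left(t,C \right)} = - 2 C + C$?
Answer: $- \frac{726}{5} \approx -145.2$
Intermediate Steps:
$f{\left(t,C \right)} = - C$
$y{\left(G \right)} = \frac{21}{5} - \frac{3}{5 G}$ ($y{\left(G \right)} = 4 + \frac{- \frac{3}{G} + \frac{G}{G}}{5} = 4 + \frac{- \frac{3}{G} + 1}{5} = 4 + \frac{1 - \frac{3}{G}}{5} = 4 + \left(\frac{1}{5} - \frac{3}{5 G}\right) = \frac{21}{5} - \frac{3}{5 G}$)
$O = -33$ ($O = -29 - 4 = -33$)
$y{\left(f{\left(6,3 \right)} \right)} O = \frac{3 \left(-1 + 7 \left(\left(-1\right) 3\right)\right)}{5 \left(\left(-1\right) 3\right)} \left(-33\right) = \frac{3 \left(-1 + 7 \left(-3\right)\right)}{5 \left(-3\right)} \left(-33\right) = \frac{3}{5} \left(- \frac{1}{3}\right) \left(-1 - 21\right) \left(-33\right) = \frac{3}{5} \left(- \frac{1}{3}\right) \left(-22\right) \left(-33\right) = \frac{22}{5} \left(-33\right) = - \frac{726}{5}$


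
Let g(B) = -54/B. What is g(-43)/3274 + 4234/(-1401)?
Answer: -297997667/98617791 ≈ -3.0217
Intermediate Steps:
g(-43)/3274 + 4234/(-1401) = -54/(-43)/3274 + 4234/(-1401) = -54*(-1/43)*(1/3274) + 4234*(-1/1401) = (54/43)*(1/3274) - 4234/1401 = 27/70391 - 4234/1401 = -297997667/98617791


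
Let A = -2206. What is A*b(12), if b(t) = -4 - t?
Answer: 35296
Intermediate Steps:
A*b(12) = -2206*(-4 - 1*12) = -2206*(-4 - 12) = -2206*(-16) = 35296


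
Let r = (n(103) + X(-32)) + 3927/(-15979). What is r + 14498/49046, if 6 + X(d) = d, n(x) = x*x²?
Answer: 428173500822663/391853017 ≈ 1.0927e+6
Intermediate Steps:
n(x) = x³
X(d) = -6 + d
r = 17460073604/15979 (r = (103³ + (-6 - 32)) + 3927/(-15979) = (1092727 - 38) + 3927*(-1/15979) = 1092689 - 3927/15979 = 17460073604/15979 ≈ 1.0927e+6)
r + 14498/49046 = 17460073604/15979 + 14498/49046 = 17460073604/15979 + 14498*(1/49046) = 17460073604/15979 + 7249/24523 = 428173500822663/391853017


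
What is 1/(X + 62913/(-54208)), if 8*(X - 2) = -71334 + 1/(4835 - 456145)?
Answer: -12232306240/109062148689443 ≈ -0.00011216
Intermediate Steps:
X = -32186526581/3610480 (X = 2 + (-71334 + 1/(4835 - 456145))/8 = 2 + (-71334 + 1/(-451310))/8 = 2 + (-71334 - 1/451310)/8 = 2 + (⅛)*(-32193747541/451310) = 2 - 32193747541/3610480 = -32186526581/3610480 ≈ -8914.8)
1/(X + 62913/(-54208)) = 1/(-32186526581/3610480 + 62913/(-54208)) = 1/(-32186526581/3610480 + 62913*(-1/54208)) = 1/(-32186526581/3610480 - 62913/54208) = 1/(-109062148689443/12232306240) = -12232306240/109062148689443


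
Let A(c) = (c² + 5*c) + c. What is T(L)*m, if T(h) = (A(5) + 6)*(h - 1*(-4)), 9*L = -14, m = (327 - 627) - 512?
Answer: -1089704/9 ≈ -1.2108e+5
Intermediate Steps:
m = -812 (m = -300 - 512 = -812)
L = -14/9 (L = (⅑)*(-14) = -14/9 ≈ -1.5556)
A(c) = c² + 6*c
T(h) = 244 + 61*h (T(h) = (5*(6 + 5) + 6)*(h - 1*(-4)) = (5*11 + 6)*(h + 4) = (55 + 6)*(4 + h) = 61*(4 + h) = 244 + 61*h)
T(L)*m = (244 + 61*(-14/9))*(-812) = (244 - 854/9)*(-812) = (1342/9)*(-812) = -1089704/9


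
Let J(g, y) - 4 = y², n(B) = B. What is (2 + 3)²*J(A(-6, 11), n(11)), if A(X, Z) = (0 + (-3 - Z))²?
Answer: 3125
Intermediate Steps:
A(X, Z) = (-3 - Z)²
J(g, y) = 4 + y²
(2 + 3)²*J(A(-6, 11), n(11)) = (2 + 3)²*(4 + 11²) = 5²*(4 + 121) = 25*125 = 3125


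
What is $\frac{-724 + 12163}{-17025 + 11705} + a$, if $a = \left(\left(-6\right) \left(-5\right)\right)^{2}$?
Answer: $\frac{4776561}{5320} \approx 897.85$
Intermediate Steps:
$a = 900$ ($a = 30^{2} = 900$)
$\frac{-724 + 12163}{-17025 + 11705} + a = \frac{-724 + 12163}{-17025 + 11705} + 900 = \frac{11439}{-5320} + 900 = 11439 \left(- \frac{1}{5320}\right) + 900 = - \frac{11439}{5320} + 900 = \frac{4776561}{5320}$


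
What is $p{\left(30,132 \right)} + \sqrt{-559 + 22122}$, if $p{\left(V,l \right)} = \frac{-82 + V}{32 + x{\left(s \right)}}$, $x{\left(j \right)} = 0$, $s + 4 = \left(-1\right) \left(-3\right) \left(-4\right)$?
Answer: $- \frac{13}{8} + \sqrt{21563} \approx 145.22$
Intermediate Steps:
$s = -16$ ($s = -4 + \left(-1\right) \left(-3\right) \left(-4\right) = -4 + 3 \left(-4\right) = -4 - 12 = -16$)
$p{\left(V,l \right)} = - \frac{41}{16} + \frac{V}{32}$ ($p{\left(V,l \right)} = \frac{-82 + V}{32 + 0} = \frac{-82 + V}{32} = \left(-82 + V\right) \frac{1}{32} = - \frac{41}{16} + \frac{V}{32}$)
$p{\left(30,132 \right)} + \sqrt{-559 + 22122} = \left(- \frac{41}{16} + \frac{1}{32} \cdot 30\right) + \sqrt{-559 + 22122} = \left(- \frac{41}{16} + \frac{15}{16}\right) + \sqrt{21563} = - \frac{13}{8} + \sqrt{21563}$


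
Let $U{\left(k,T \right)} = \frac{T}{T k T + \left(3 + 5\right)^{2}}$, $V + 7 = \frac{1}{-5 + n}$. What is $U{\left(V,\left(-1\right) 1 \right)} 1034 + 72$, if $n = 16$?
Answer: $\frac{16921}{314} \approx 53.889$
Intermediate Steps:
$V = - \frac{76}{11}$ ($V = -7 + \frac{1}{-5 + 16} = -7 + \frac{1}{11} = - \frac{76}{11} \approx -6.9091$)
$U{\left(k,T \right)} = \frac{T}{64 + k T^{2}}$ ($U{\left(k,T \right)} = \frac{T}{k T^{2} + 8^{2}} = \frac{T}{k T^{2} + 64} = \frac{T}{64 + k T^{2}}$)
$U{\left(V,\left(-1\right) 1 \right)} 1034 + 72 = \frac{\left(-1\right) 1}{64 - \frac{76 \left(\left(-1\right) 1\right)^{2}}{11}} \cdot 1034 + 72 = - \frac{1}{64 - \frac{76 \left(-1\right)^{2}}{11}} \cdot 1034 + 72 = - \frac{1}{64 - \frac{76}{11}} \cdot 1034 + 72 = - \frac{1}{\frac{628}{11}} \cdot 1034 + 72 = \left(-1\right) \frac{11}{628} \cdot 1034 + 72 = \left(- \frac{11}{628}\right) 1034 + 72 = - \frac{5687}{314} + 72 = \frac{16921}{314}$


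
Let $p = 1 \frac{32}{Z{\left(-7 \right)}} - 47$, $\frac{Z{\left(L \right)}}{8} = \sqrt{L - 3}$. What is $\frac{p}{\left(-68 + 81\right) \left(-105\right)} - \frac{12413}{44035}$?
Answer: $- \frac{594964}{2404311} + \frac{2 i \sqrt{10}}{6825} \approx -0.24746 + 0.00092667 i$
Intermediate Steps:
$Z{\left(L \right)} = 8 \sqrt{-3 + L}$ ($Z{\left(L \right)} = 8 \sqrt{L - 3} = 8 \sqrt{-3 + L}$)
$p = -47 - \frac{2 i \sqrt{10}}{5}$ ($p = 1 \frac{32}{8 \sqrt{-3 - 7}} - 47 = 1 \frac{32}{8 \sqrt{-10}} - 47 = 1 \frac{32}{8 i \sqrt{10}} - 47 = 1 \cdot 32 \left(- \frac{i \sqrt{10}}{80}\right) - 47 = 1 \left(- \frac{2 i \sqrt{10}}{5}\right) - 47 = - \frac{2 i \sqrt{10}}{5} - 47 = -47 - \frac{2 i \sqrt{10}}{5} \approx -47.0 - 1.2649 i$)
$\frac{p}{\left(-68 + 81\right) \left(-105\right)} - \frac{12413}{44035} = \frac{-47 - \frac{2 i \sqrt{10}}{5}}{\left(-68 + 81\right) \left(-105\right)} - \frac{12413}{44035} = \frac{-47 - \frac{2 i \sqrt{10}}{5}}{13 \left(-105\right)} - \frac{12413}{44035} = \frac{-47 - \frac{2 i \sqrt{10}}{5}}{-1365} - \frac{12413}{44035} = \left(-47 - \frac{2 i \sqrt{10}}{5}\right) \left(- \frac{1}{1365}\right) - \frac{12413}{44035} = \left(\frac{47}{1365} + \frac{2 i \sqrt{10}}{6825}\right) - \frac{12413}{44035} = - \frac{594964}{2404311} + \frac{2 i \sqrt{10}}{6825}$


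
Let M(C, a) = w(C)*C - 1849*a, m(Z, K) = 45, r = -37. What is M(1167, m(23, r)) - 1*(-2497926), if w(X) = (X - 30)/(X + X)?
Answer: 4830579/2 ≈ 2.4153e+6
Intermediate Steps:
w(X) = (-30 + X)/(2*X) (w(X) = (-30 + X)/((2*X)) = (-30 + X)*(1/(2*X)) = (-30 + X)/(2*X))
M(C, a) = -15 + C/2 - 1849*a (M(C, a) = ((-30 + C)/(2*C))*C - 1849*a = (-15 + C/2) - 1849*a = -15 + C/2 - 1849*a)
M(1167, m(23, r)) - 1*(-2497926) = (-15 + (½)*1167 - 1849*45) - 1*(-2497926) = (-15 + 1167/2 - 83205) + 2497926 = -165273/2 + 2497926 = 4830579/2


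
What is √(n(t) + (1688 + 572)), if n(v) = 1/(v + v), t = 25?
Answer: √226002/10 ≈ 47.540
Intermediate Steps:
n(v) = 1/(2*v)
√(n(t) + (1688 + 572)) = √((½)/25 + (1688 + 572)) = √((½)*(1/25) + 2260) = √(1/50 + 2260) = √(113001/50) = √226002/10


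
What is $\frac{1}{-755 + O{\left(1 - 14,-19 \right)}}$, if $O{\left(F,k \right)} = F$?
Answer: $- \frac{1}{768} \approx -0.0013021$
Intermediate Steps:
$\frac{1}{-755 + O{\left(1 - 14,-19 \right)}} = \frac{1}{-755 + \left(1 - 14\right)} = \frac{1}{-755 - 13} = \frac{1}{-768} = - \frac{1}{768}$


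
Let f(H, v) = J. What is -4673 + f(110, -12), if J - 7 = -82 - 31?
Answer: -4779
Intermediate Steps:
J = -106 (J = 7 + (-82 - 31) = 7 - 113 = -106)
f(H, v) = -106
-4673 + f(110, -12) = -4673 - 106 = -4779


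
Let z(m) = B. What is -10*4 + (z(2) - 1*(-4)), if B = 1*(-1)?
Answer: -37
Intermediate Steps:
B = -1
z(m) = -1
-10*4 + (z(2) - 1*(-4)) = -10*4 + (-1 - 1*(-4)) = -40 + (-1 + 4) = -40 + 3 = -37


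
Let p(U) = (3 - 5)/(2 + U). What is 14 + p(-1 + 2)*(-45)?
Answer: 44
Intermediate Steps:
p(U) = -2/(2 + U)
14 + p(-1 + 2)*(-45) = 14 - 2/(2 + (-1 + 2))*(-45) = 14 - 2/(2 + 1)*(-45) = 14 - 2/3*(-45) = 14 + 30 = 44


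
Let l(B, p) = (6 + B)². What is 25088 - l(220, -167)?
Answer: -25988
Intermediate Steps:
25088 - l(220, -167) = 25088 - (6 + 220)² = 25088 - 1*226² = 25088 - 1*51076 = 25088 - 51076 = -25988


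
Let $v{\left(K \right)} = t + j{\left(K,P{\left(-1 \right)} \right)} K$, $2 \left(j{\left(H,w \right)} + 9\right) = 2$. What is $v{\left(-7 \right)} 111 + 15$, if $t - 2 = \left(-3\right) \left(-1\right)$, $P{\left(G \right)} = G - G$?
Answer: $6786$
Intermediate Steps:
$P{\left(G \right)} = 0$
$j{\left(H,w \right)} = -8$ ($j{\left(H,w \right)} = -9 + \frac{1}{2} \cdot 2 = -9 + 1 = -8$)
$t = 5$ ($t = 2 - -3 = 2 + 3 = 5$)
$v{\left(K \right)} = 5 - 8 K$
$v{\left(-7 \right)} 111 + 15 = \left(5 - -56\right) 111 + 15 = \left(5 + 56\right) 111 + 15 = 61 \cdot 111 + 15 = 6771 + 15 = 6786$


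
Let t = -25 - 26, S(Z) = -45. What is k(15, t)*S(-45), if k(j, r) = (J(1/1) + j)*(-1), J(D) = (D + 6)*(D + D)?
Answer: 1305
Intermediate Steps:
t = -51
J(D) = 2*D*(6 + D) (J(D) = (6 + D)*(2*D) = 2*D*(6 + D))
k(j, r) = -14 - j (k(j, r) = (2*(6 + 1/1)/1 + j)*(-1) = (2*1*(6 + 1) + j)*(-1) = (2*1*7 + j)*(-1) = (14 + j)*(-1) = -14 - j)
k(15, t)*S(-45) = (-14 - 1*15)*(-45) = (-14 - 15)*(-45) = -29*(-45) = 1305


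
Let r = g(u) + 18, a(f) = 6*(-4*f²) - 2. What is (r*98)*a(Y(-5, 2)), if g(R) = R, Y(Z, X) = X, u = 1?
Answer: -182476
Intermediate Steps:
a(f) = -2 - 24*f² (a(f) = -24*f² - 2 = -2 - 24*f²)
r = 19 (r = 1 + 18 = 19)
(r*98)*a(Y(-5, 2)) = (19*98)*(-2 - 24*2²) = 1862*(-2 - 24*4) = 1862*(-2 - 96) = 1862*(-98) = -182476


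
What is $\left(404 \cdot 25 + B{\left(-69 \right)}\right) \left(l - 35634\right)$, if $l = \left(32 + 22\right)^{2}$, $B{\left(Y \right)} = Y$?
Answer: $-328194258$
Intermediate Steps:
$l = 2916$ ($l = 54^{2} = 2916$)
$\left(404 \cdot 25 + B{\left(-69 \right)}\right) \left(l - 35634\right) = \left(404 \cdot 25 - 69\right) \left(2916 - 35634\right) = \left(10100 - 69\right) \left(-32718\right) = 10031 \left(-32718\right) = -328194258$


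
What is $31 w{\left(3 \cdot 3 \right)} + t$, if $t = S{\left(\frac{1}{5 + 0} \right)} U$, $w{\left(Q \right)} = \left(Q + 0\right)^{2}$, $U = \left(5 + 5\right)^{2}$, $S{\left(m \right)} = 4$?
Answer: $2911$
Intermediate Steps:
$U = 100$ ($U = 10^{2} = 100$)
$w{\left(Q \right)} = Q^{2}$
$t = 400$ ($t = 4 \cdot 100 = 400$)
$31 w{\left(3 \cdot 3 \right)} + t = 31 \left(3 \cdot 3\right)^{2} + 400 = 31 \cdot 9^{2} + 400 = 31 \cdot 81 + 400 = 2511 + 400 = 2911$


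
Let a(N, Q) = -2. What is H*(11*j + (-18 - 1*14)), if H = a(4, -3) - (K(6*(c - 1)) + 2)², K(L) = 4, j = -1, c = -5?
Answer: 1634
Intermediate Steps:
H = -38 (H = -2 - (4 + 2)² = -2 - 1*6² = -2 - 1*36 = -2 - 36 = -38)
H*(11*j + (-18 - 1*14)) = -38*(11*(-1) + (-18 - 1*14)) = -38*(-11 + (-18 - 14)) = -38*(-11 - 32) = -38*(-43) = 1634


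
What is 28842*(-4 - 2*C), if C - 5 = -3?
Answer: -230736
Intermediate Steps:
C = 2 (C = 5 - 3 = 2)
28842*(-4 - 2*C) = 28842*(-4 - 2*2) = 28842*(-4 - 4) = 28842*(-8) = -230736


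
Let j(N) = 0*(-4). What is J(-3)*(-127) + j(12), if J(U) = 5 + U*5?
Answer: 1270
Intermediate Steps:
j(N) = 0
J(U) = 5 + 5*U
J(-3)*(-127) + j(12) = (5 + 5*(-3))*(-127) + 0 = (5 - 15)*(-127) + 0 = -10*(-127) + 0 = 1270 + 0 = 1270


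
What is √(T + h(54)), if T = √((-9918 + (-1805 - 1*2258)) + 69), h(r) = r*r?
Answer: √(2916 + 2*I*√3478) ≈ 54.011 + 1.0919*I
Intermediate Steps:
h(r) = r²
T = 2*I*√3478 (T = √((-9918 + (-1805 - 2258)) + 69) = √((-9918 - 4063) + 69) = √(-13981 + 69) = √(-13912) = 2*I*√3478 ≈ 117.95*I)
√(T + h(54)) = √(2*I*√3478 + 54²) = √(2*I*√3478 + 2916) = √(2916 + 2*I*√3478)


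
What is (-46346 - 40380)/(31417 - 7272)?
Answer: -86726/24145 ≈ -3.5919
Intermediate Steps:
(-46346 - 40380)/(31417 - 7272) = -86726/24145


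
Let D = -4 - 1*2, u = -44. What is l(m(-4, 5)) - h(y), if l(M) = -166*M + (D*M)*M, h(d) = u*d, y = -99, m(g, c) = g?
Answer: -3788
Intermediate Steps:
D = -6 (D = -4 - 2 = -6)
h(d) = -44*d
l(M) = -166*M - 6*M² (l(M) = -166*M + (-6*M)*M = -166*M - 6*M²)
l(m(-4, 5)) - h(y) = -2*(-4)*(83 + 3*(-4)) - (-44)*(-99) = -2*(-4)*(83 - 12) - 1*4356 = -2*(-4)*71 - 4356 = 568 - 4356 = -3788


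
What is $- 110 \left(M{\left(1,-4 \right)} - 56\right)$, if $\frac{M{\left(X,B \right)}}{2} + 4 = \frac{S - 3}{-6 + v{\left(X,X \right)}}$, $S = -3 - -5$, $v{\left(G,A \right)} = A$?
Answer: $6996$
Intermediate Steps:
$S = 2$ ($S = -3 + 5 = 2$)
$M{\left(X,B \right)} = -8 - \frac{2}{-6 + X}$ ($M{\left(X,B \right)} = -8 + 2 \frac{2 - 3}{-6 + X} = -8 + 2 \left(- \frac{1}{-6 + X}\right) = -8 - \frac{2}{-6 + X}$)
$- 110 \left(M{\left(1,-4 \right)} - 56\right) = - 110 \left(\frac{2 \left(23 - 4\right)}{-6 + 1} - 56\right) = - 110 \left(\frac{2 \left(23 - 4\right)}{-5} - 56\right) = - 110 \left(2 \left(- \frac{1}{5}\right) 19 - 56\right) = - 110 \left(- \frac{38}{5} - 56\right) = \left(-110\right) \left(- \frac{318}{5}\right) = 6996$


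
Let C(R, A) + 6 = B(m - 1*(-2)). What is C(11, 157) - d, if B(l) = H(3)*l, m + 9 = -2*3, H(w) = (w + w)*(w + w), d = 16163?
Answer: -16637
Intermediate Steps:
H(w) = 4*w**2 (H(w) = (2*w)*(2*w) = 4*w**2)
m = -15 (m = -9 - 2*3 = -9 - 6 = -15)
B(l) = 36*l (B(l) = (4*3**2)*l = (4*9)*l = 36*l)
C(R, A) = -474 (C(R, A) = -6 + 36*(-15 - 1*(-2)) = -6 + 36*(-15 + 2) = -6 + 36*(-13) = -6 - 468 = -474)
C(11, 157) - d = -474 - 1*16163 = -474 - 16163 = -16637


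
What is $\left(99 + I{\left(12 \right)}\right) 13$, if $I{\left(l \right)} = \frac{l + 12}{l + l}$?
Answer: $1300$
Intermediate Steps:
$I{\left(l \right)} = \frac{12 + l}{2 l}$
$\left(99 + I{\left(12 \right)}\right) 13 = \left(99 + \frac{12 + 12}{2 \cdot 12}\right) 13 = \left(99 + \frac{1}{2} \cdot \frac{1}{12} \cdot 24\right) 13 = \left(99 + 1\right) 13 = 100 \cdot 13 = 1300$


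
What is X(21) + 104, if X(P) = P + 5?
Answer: 130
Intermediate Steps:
X(P) = 5 + P
X(21) + 104 = (5 + 21) + 104 = 26 + 104 = 130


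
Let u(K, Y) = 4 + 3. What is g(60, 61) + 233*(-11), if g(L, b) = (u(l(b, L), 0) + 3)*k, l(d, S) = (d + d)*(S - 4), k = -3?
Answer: -2593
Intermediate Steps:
l(d, S) = 2*d*(-4 + S) (l(d, S) = (2*d)*(-4 + S) = 2*d*(-4 + S))
u(K, Y) = 7
g(L, b) = -30 (g(L, b) = (7 + 3)*(-3) = 10*(-3) = -30)
g(60, 61) + 233*(-11) = -30 + 233*(-11) = -30 - 2563 = -2593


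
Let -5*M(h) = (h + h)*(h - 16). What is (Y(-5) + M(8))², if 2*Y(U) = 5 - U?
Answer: 23409/25 ≈ 936.36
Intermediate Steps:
Y(U) = 5/2 - U/2 (Y(U) = (5 - U)/2 = 5/2 - U/2)
M(h) = -2*h*(-16 + h)/5 (M(h) = -(h + h)*(h - 16)/5 = -2*h*(-16 + h)/5)
(Y(-5) + M(8))² = ((5/2 - ½*(-5)) + (⅖)*8*(16 - 1*8))² = ((5/2 + 5/2) + (⅖)*8*(16 - 8))² = (5 + (⅖)*8*8)² = (5 + 128/5)² = (153/5)² = 23409/25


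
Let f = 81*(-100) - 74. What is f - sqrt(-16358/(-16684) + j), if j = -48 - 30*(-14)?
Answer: -8174 - sqrt(25955323826)/8342 ≈ -8193.3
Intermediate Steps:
f = -8174 (f = -8100 - 74 = -8174)
j = 372 (j = -48 + 420 = 372)
f - sqrt(-16358/(-16684) + j) = -8174 - sqrt(-16358/(-16684) + 372) = -8174 - sqrt(-16358*(-1/16684) + 372) = -8174 - sqrt(8179/8342 + 372) = -8174 - sqrt(3111403/8342) = -8174 - sqrt(25955323826)/8342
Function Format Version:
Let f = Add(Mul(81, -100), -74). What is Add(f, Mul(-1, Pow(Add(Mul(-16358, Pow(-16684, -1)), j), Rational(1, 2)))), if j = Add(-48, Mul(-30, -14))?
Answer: Add(-8174, Mul(Rational(-1, 8342), Pow(25955323826, Rational(1, 2)))) ≈ -8193.3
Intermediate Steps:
f = -8174 (f = Add(-8100, -74) = -8174)
j = 372 (j = Add(-48, 420) = 372)
Add(f, Mul(-1, Pow(Add(Mul(-16358, Pow(-16684, -1)), j), Rational(1, 2)))) = Add(-8174, Mul(-1, Pow(Add(Mul(-16358, Pow(-16684, -1)), 372), Rational(1, 2)))) = Add(-8174, Mul(-1, Pow(Add(Mul(-16358, Rational(-1, 16684)), 372), Rational(1, 2)))) = Add(-8174, Mul(-1, Pow(Add(Rational(8179, 8342), 372), Rational(1, 2)))) = Add(-8174, Mul(-1, Pow(Rational(3111403, 8342), Rational(1, 2)))) = Add(-8174, Mul(-1, Mul(Rational(1, 8342), Pow(25955323826, Rational(1, 2))))) = Add(-8174, Mul(Rational(-1, 8342), Pow(25955323826, Rational(1, 2))))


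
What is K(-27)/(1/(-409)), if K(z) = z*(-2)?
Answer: -22086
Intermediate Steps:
K(z) = -2*z
K(-27)/(1/(-409)) = (-2*(-27))/(1/(-409)) = 54/(-1/409) = 54*(-409) = -22086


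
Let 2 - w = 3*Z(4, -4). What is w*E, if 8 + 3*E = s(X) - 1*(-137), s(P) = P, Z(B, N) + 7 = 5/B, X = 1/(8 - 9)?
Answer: 2464/3 ≈ 821.33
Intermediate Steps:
X = -1 (X = 1/(-1) = -1)
Z(B, N) = -7 + 5/B
w = 77/4 (w = 2 - 3*(-7 + 5/4) = 2 - 3*(-23)/4 = 2 - 1*(-69/4) = 2 + 69/4 = 77/4 ≈ 19.250)
E = 128/3 (E = -8/3 + (-1 - 1*(-137))/3 = -8/3 + (-1 + 137)/3 = -8/3 + (⅓)*136 = -8/3 + 136/3 = 128/3 ≈ 42.667)
w*E = (77/4)*(128/3) = 2464/3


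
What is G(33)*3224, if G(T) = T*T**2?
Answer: 115860888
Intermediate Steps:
G(T) = T**3
G(33)*3224 = 33**3*3224 = 35937*3224 = 115860888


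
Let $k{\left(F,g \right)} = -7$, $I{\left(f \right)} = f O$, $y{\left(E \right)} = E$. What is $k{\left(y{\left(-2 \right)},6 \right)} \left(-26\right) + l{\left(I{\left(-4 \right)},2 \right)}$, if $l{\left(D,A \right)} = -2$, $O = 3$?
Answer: $180$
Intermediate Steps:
$I{\left(f \right)} = 3 f$ ($I{\left(f \right)} = f 3 = 3 f$)
$k{\left(y{\left(-2 \right)},6 \right)} \left(-26\right) + l{\left(I{\left(-4 \right)},2 \right)} = \left(-7\right) \left(-26\right) - 2 = 182 - 2 = 180$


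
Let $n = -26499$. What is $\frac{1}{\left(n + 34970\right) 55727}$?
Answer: $\frac{1}{472063417} \approx 2.1184 \cdot 10^{-9}$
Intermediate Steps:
$\frac{1}{\left(n + 34970\right) 55727} = \frac{1}{\left(-26499 + 34970\right) 55727} = \frac{1}{8471} \cdot \frac{1}{55727} = \frac{1}{472063417}$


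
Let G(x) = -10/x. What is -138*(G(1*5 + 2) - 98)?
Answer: 96048/7 ≈ 13721.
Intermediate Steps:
-138*(G(1*5 + 2) - 98) = -138*(-10/(1*5 + 2) - 98) = -138*(-10/(5 + 2) - 98) = -138*(-10/7 - 98) = -138*(-696/7) = 96048/7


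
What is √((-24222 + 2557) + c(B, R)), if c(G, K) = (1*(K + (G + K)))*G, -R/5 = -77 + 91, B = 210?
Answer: I*√6965 ≈ 83.457*I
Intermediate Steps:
R = -70 (R = -5*(-77 + 91) = -5*14 = -70)
c(G, K) = G*(G + 2*K) (c(G, K) = (1*(G + 2*K))*G = (G + 2*K)*G = G*(G + 2*K))
√((-24222 + 2557) + c(B, R)) = √((-24222 + 2557) + 210*(210 + 2*(-70))) = √(-21665 + 210*(210 - 140)) = √(-21665 + 210*70) = √(-21665 + 14700) = √(-6965) = I*√6965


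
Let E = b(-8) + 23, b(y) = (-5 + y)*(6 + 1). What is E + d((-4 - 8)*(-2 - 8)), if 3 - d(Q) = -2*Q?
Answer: 175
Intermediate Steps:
b(y) = -35 + 7*y (b(y) = (-5 + y)*7 = -35 + 7*y)
E = -68 (E = (-35 + 7*(-8)) + 23 = (-35 - 56) + 23 = -91 + 23 = -68)
d(Q) = 3 + 2*Q (d(Q) = 3 - (-2)*Q = 3 + 2*Q)
E + d((-4 - 8)*(-2 - 8)) = -68 + (3 + 2*((-4 - 8)*(-2 - 8))) = -68 + (3 + 2*(-12*(-10))) = -68 + (3 + 2*120) = -68 + (3 + 240) = -68 + 243 = 175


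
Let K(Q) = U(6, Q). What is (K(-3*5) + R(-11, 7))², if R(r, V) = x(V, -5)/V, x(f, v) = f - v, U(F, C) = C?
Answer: 8649/49 ≈ 176.51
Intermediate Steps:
R(r, V) = (5 + V)/V (R(r, V) = (V - 1*(-5))/V = (V + 5)/V = (5 + V)/V)
K(Q) = Q
(K(-3*5) + R(-11, 7))² = (-3*5 + (5 + 7)/7)² = (-15 + (⅐)*12)² = (-15 + 12/7)² = (-93/7)² = 8649/49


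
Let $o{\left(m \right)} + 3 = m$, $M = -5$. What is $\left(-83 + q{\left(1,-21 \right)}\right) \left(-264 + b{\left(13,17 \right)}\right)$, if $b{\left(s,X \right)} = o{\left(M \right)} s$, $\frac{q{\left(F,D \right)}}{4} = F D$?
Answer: $61456$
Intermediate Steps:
$o{\left(m \right)} = -3 + m$
$q{\left(F,D \right)} = 4 D F$ ($q{\left(F,D \right)} = 4 F D = 4 D F$)
$b{\left(s,X \right)} = - 8 s$ ($b{\left(s,X \right)} = \left(-3 - 5\right) s = - 8 s$)
$\left(-83 + q{\left(1,-21 \right)}\right) \left(-264 + b{\left(13,17 \right)}\right) = \left(-83 + 4 \left(-21\right) 1\right) \left(-264 - 104\right) = \left(-83 - 84\right) \left(-264 - 104\right) = \left(-167\right) \left(-368\right) = 61456$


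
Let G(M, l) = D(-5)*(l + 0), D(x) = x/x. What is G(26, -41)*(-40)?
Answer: 1640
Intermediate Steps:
D(x) = 1
G(M, l) = l (G(M, l) = 1*(l + 0) = 1*l = l)
G(26, -41)*(-40) = -41*(-40) = 1640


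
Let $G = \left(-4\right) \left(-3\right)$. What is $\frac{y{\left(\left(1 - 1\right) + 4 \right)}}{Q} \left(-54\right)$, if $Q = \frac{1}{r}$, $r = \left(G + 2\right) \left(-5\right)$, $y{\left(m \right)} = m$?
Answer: $15120$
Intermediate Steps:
$G = 12$
$r = -70$ ($r = \left(12 + 2\right) \left(-5\right) = 14 \left(-5\right) = -70$)
$Q = - \frac{1}{70}$ ($Q = \frac{1}{-70} = - \frac{1}{70} \approx -0.014286$)
$\frac{y{\left(\left(1 - 1\right) + 4 \right)}}{Q} \left(-54\right) = \frac{\left(1 - 1\right) + 4}{- \frac{1}{70}} \left(-54\right) = \left(0 + 4\right) \left(-70\right) \left(-54\right) = 4 \left(-70\right) \left(-54\right) = \left(-280\right) \left(-54\right) = 15120$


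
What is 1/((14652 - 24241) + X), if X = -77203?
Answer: -1/86792 ≈ -1.1522e-5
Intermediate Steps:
1/((14652 - 24241) + X) = 1/((14652 - 24241) - 77203) = 1/(-9589 - 77203) = 1/(-86792) = -1/86792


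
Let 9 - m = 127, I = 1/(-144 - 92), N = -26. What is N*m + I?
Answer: 724047/236 ≈ 3068.0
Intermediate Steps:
I = -1/236 (I = 1/(-236) = -1/236 ≈ -0.0042373)
m = -118 (m = 9 - 1*127 = 9 - 127 = -118)
N*m + I = -26*(-118) - 1/236 = 3068 - 1/236 = 724047/236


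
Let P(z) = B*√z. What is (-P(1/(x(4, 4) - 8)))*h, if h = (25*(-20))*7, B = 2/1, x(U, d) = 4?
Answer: 3500*I ≈ 3500.0*I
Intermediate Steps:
B = 2 (B = 2*1 = 2)
P(z) = 2*√z
h = -3500 (h = -500*7 = -3500)
(-P(1/(x(4, 4) - 8)))*h = -2*√(1/(4 - 8))*(-3500) = -2*√(1/(-4))*(-3500) = -2*√(-¼)*(-3500) = -2*I/2*(-3500) = -I*(-3500) = 3500*I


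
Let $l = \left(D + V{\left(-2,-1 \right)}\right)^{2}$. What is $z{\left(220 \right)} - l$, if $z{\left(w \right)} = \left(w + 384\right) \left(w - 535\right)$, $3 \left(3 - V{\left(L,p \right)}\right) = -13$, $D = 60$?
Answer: $- \frac{1753144}{9} \approx -1.9479 \cdot 10^{5}$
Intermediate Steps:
$V{\left(L,p \right)} = \frac{22}{3}$ ($V{\left(L,p \right)} = 3 - - \frac{13}{3} = 3 + \frac{13}{3} = \frac{22}{3}$)
$z{\left(w \right)} = \left(-535 + w\right) \left(384 + w\right)$ ($z{\left(w \right)} = \left(384 + w\right) \left(-535 + w\right) = \left(-535 + w\right) \left(384 + w\right)$)
$l = \frac{40804}{9}$ ($l = \left(60 + \frac{22}{3}\right)^{2} = \left(\frac{202}{3}\right)^{2} = \frac{40804}{9} \approx 4533.8$)
$z{\left(220 \right)} - l = \left(-205440 + 220^{2} - 33220\right) - \frac{40804}{9} = \left(-205440 + 48400 - 33220\right) - \frac{40804}{9} = -190260 - \frac{40804}{9} = - \frac{1753144}{9}$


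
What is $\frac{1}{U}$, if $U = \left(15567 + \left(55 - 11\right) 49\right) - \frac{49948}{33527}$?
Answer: $\frac{33527}{594149073} \approx 5.6429 \cdot 10^{-5}$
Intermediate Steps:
$U = \frac{594149073}{33527}$ ($U = \left(15567 + 44 \cdot 49\right) - \frac{49948}{33527} = \left(15567 + 2156\right) - \frac{49948}{33527} = 17723 - \frac{49948}{33527} = \frac{594149073}{33527} \approx 17722.0$)
$\frac{1}{U} = \frac{1}{\frac{594149073}{33527}} = \frac{33527}{594149073}$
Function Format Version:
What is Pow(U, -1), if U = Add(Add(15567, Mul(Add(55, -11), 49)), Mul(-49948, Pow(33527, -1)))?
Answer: Rational(33527, 594149073) ≈ 5.6429e-5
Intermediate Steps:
U = Rational(594149073, 33527) (U = Add(Add(15567, Mul(44, 49)), Mul(-49948, Rational(1, 33527))) = Add(Add(15567, 2156), Rational(-49948, 33527)) = Add(17723, Rational(-49948, 33527)) = Rational(594149073, 33527) ≈ 17722.)
Pow(U, -1) = Pow(Rational(594149073, 33527), -1) = Rational(33527, 594149073)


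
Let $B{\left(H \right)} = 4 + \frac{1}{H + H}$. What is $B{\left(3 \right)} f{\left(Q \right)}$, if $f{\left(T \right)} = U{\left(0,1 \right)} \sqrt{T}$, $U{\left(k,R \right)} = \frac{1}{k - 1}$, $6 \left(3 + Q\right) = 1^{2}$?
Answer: $- \frac{25 i \sqrt{102}}{36} \approx - 7.0135 i$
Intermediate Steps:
$Q = - \frac{17}{6}$ ($Q = -3 + \frac{1^{2}}{6} = -3 + \frac{1}{6} \cdot 1 = -3 + \frac{1}{6} = - \frac{17}{6} \approx -2.8333$)
$B{\left(H \right)} = 4 + \frac{1}{2 H}$
$U{\left(k,R \right)} = \frac{1}{-1 + k}$
$f{\left(T \right)} = - \sqrt{T}$ ($f{\left(T \right)} = \frac{\sqrt{T}}{-1 + 0} = \frac{\sqrt{T}}{-1} = - \sqrt{T}$)
$B{\left(3 \right)} f{\left(Q \right)} = \left(4 + \frac{1}{2 \cdot 3}\right) \left(- \sqrt{- \frac{17}{6}}\right) = \left(4 + \frac{1}{2} \cdot \frac{1}{3}\right) \left(- \frac{i \sqrt{102}}{6}\right) = \left(4 + \frac{1}{6}\right) \left(- \frac{i \sqrt{102}}{6}\right) = \frac{25 \left(- \frac{i \sqrt{102}}{6}\right)}{6} = - \frac{25 i \sqrt{102}}{36}$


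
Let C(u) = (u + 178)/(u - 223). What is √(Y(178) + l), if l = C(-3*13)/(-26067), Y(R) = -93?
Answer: I*√4337780179711182/6829554 ≈ 9.6436*I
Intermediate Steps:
C(u) = (178 + u)/(-223 + u)
l = 139/6829554 (l = ((178 - 3*13)/(-223 - 3*13))/(-26067) = ((178 - 39)/(-223 - 39))*(-1/26067) = (139/(-262))*(-1/26067) = -1/262*139*(-1/26067) = -139/262*(-1/26067) = 139/6829554 ≈ 2.0353e-5)
√(Y(178) + l) = √(-93 + 139/6829554) = √(-635148383/6829554) = I*√4337780179711182/6829554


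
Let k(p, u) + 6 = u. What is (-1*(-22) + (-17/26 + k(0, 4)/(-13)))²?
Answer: 1849/4 ≈ 462.25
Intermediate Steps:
k(p, u) = -6 + u
(-1*(-22) + (-17/26 + k(0, 4)/(-13)))² = (-1*(-22) + (-17/26 + (-6 + 4)/(-13)))² = (22 + (-17*1/26 - 2*(-1/13)))² = (22 + (-17/26 + 2/13))² = (22 - ½)² = (43/2)² = 1849/4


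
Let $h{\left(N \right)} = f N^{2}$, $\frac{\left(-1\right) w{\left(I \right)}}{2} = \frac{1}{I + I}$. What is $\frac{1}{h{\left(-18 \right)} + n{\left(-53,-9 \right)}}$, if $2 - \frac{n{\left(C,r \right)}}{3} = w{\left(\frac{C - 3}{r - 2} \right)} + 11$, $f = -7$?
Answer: $- \frac{56}{128487} \approx -0.00043584$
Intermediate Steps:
$w{\left(I \right)} = - \frac{1}{I}$ ($w{\left(I \right)} = - \frac{2}{I + I} = - \frac{2}{2 I} = - 2 \frac{1}{2 I} = - \frac{1}{I}$)
$n{\left(C,r \right)} = -27 + \frac{3 \left(-2 + r\right)}{-3 + C}$ ($n{\left(C,r \right)} = 6 - 3 \left(- \frac{1}{\left(C - 3\right) \frac{1}{r - 2}} + 11\right) = 6 - 3 \left(- \frac{1}{\left(-3 + C\right) \frac{1}{-2 + r}} + 11\right) = 6 - 3 \left(- \frac{1}{\frac{1}{-2 + r} \left(-3 + C\right)} + 11\right) = 6 - 3 \left(- \frac{-2 + r}{-3 + C} + 11\right) = 6 - 3 \left(11 - \frac{-2 + r}{-3 + C}\right) = 6 - \left(33 - \frac{3 \left(-2 + r\right)}{-3 + C}\right) = -27 + \frac{3 \left(-2 + r\right)}{-3 + C}$)
$h{\left(N \right)} = - 7 N^{2}$
$\frac{1}{h{\left(-18 \right)} + n{\left(-53,-9 \right)}} = \frac{1}{- 7 \left(-18\right)^{2} + \frac{3 \left(25 - 9 - -477\right)}{-3 - 53}} = \frac{1}{\left(-7\right) 324 + \frac{3 \left(25 - 9 + 477\right)}{-56}} = \frac{1}{-2268 + 3 \left(- \frac{1}{56}\right) 493} = \frac{1}{-2268 - \frac{1479}{56}} = \frac{1}{- \frac{128487}{56}} = - \frac{56}{128487}$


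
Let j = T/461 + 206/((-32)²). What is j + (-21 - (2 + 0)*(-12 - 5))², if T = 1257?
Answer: 40580475/236032 ≈ 171.93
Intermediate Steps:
j = 691067/236032 (j = 1257/461 + 206/((-32)²) = 1257*(1/461) + 206/1024 = 1257/461 + 206*(1/1024) = 1257/461 + 103/512 = 691067/236032 ≈ 2.9279)
j + (-21 - (2 + 0)*(-12 - 5))² = 691067/236032 + (-21 - (2 + 0)*(-12 - 5))² = 691067/236032 + (-21 - 2*(-17))² = 691067/236032 + (-21 - 1*(-34))² = 691067/236032 + (-21 + 34)² = 691067/236032 + 13² = 691067/236032 + 169 = 40580475/236032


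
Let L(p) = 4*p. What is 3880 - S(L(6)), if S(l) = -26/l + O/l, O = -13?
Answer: 31053/8 ≈ 3881.6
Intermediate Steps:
S(l) = -39/l (S(l) = -26/l - 13/l = -39/l)
3880 - S(L(6)) = 3880 - (-39)/(4*6) = 3880 - (-39)/24 = 3880 - 1*(-13/8) = 3880 + 13/8 = 31053/8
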